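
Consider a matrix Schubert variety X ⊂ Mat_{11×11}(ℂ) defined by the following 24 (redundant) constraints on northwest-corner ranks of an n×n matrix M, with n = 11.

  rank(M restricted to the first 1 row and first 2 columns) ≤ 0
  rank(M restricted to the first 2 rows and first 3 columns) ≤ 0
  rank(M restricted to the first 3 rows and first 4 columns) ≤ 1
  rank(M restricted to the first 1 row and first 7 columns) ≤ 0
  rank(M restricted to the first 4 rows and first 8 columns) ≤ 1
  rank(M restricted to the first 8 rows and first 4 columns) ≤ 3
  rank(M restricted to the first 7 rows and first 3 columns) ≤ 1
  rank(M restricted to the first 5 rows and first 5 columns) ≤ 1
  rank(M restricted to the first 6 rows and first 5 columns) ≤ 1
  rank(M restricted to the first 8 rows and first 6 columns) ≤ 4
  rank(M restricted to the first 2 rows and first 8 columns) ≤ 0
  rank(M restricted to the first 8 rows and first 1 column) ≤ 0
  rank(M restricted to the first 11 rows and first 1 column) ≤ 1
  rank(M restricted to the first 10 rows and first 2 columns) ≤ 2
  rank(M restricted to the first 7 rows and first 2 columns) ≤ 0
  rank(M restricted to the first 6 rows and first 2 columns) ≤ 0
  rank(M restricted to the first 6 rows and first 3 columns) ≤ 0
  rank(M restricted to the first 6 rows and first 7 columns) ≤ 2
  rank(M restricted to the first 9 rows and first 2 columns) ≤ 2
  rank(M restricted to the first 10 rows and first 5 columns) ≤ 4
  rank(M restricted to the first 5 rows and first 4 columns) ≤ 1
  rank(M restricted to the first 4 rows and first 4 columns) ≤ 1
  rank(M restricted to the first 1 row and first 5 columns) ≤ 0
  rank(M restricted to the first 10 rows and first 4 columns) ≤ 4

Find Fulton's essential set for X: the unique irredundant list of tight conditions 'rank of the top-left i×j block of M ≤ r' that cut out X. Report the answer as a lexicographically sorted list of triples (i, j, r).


Recovering R(i,j) via the rank-extension bound from the 24 conditions:

  row 1: 0  0  0  0  0  0  0  0  1  1  1
  row 2: 0  0  0  0  0  0  0  0  1  2  2
  row 3: 0  0  0  1  1  1  1  1  2  3  3
  row 4: 0  0  0  1  1  1  1  1  2  3  4
  row 5: 0  0  0  1  1  2  2  2  3  4  5
  row 6: 0  0  0  1  1  2  2  3  4  5  6
  row 7: 0  0  1  2  2  3  3  4  5  6  7
  row 8: 0  1  2  3  3  4  4  5  6  7  8
  row 9: 1  2  3  4  4  5  5  6  7  8  9
  row 10: 1  2  3  4  4  5  6  7  8  9  10
  row 11: 1  2  3  4  5  6  7  8  9  10  11

giving w = (9, 10, 4, 11, 6, 8, 3, 2, 1, 7, 5) via Δ²R.

ℓ(w)=39; the 8 essential cells (i,j,r):

[(2, 8, 0), (4, 8, 1), (6, 3, 0), (6, 5, 1), (6, 7, 2), (7, 2, 0), (8, 1, 0), (10, 5, 4)]


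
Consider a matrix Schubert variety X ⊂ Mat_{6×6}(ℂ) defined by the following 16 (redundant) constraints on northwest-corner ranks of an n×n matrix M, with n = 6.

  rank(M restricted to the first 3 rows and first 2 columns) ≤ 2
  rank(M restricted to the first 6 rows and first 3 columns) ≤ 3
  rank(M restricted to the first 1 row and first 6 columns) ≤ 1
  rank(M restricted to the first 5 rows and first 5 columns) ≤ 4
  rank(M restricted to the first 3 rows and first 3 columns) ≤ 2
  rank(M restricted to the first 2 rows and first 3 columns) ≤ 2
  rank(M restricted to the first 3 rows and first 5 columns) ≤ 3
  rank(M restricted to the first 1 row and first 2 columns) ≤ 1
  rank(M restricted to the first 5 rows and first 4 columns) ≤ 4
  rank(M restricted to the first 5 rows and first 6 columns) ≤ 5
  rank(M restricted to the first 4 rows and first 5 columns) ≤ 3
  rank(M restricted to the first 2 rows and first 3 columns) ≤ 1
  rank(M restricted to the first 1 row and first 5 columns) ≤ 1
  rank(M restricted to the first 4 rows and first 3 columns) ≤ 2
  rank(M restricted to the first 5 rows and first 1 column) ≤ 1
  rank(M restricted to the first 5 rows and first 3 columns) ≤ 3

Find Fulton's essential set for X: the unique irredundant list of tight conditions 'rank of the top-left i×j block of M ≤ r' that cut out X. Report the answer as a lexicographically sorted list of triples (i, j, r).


The tightest implied rank at each (i,j), from the 16 conditions:

  1  1  1  1  1  1
  1  1  1  2  2  2
  1  2  2  3  3  3
  1  2  2  3  3  4
  1  2  3  4  4  5
  1  2  3  4  5  6

second differences of R give the permutation w = (1, 4, 2, 6, 3, 5).

Rothe diagram D(w) (4 cells), 3 SE-corners (essential conditions):

[(2, 3, 1), (4, 3, 2), (4, 5, 3)]


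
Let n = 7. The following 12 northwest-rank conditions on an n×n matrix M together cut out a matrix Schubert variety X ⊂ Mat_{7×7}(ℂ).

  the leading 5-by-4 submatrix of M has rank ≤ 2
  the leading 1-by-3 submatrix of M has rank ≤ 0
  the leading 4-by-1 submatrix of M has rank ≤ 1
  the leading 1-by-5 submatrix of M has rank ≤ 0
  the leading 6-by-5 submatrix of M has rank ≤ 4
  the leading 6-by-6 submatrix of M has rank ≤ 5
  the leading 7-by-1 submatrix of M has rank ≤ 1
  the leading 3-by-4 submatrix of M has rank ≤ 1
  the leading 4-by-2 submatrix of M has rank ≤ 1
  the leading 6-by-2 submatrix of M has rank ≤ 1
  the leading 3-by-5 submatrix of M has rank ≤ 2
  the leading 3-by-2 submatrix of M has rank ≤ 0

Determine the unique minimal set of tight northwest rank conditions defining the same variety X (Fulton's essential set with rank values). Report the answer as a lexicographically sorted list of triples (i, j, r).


Reconstructing r_w from the 12 given conditions:

  row 1: 0 0 0 0 0 1 1
  row 2: 0 0 1 1 1 2 2
  row 3: 0 0 1 1 2 3 3
  row 4: 1 1 2 2 3 4 4
  row 5: 1 1 2 2 3 4 5
  row 6: 1 1 2 3 4 5 6
  row 7: 1 2 3 4 5 6 7

hence w(1..7) = (6, 3, 5, 1, 7, 4, 2).

Rothe diagram D(w) (13 cells), 5 SE-corners (essential conditions):

[(1, 5, 0), (3, 2, 0), (3, 4, 1), (5, 4, 2), (6, 2, 1)]


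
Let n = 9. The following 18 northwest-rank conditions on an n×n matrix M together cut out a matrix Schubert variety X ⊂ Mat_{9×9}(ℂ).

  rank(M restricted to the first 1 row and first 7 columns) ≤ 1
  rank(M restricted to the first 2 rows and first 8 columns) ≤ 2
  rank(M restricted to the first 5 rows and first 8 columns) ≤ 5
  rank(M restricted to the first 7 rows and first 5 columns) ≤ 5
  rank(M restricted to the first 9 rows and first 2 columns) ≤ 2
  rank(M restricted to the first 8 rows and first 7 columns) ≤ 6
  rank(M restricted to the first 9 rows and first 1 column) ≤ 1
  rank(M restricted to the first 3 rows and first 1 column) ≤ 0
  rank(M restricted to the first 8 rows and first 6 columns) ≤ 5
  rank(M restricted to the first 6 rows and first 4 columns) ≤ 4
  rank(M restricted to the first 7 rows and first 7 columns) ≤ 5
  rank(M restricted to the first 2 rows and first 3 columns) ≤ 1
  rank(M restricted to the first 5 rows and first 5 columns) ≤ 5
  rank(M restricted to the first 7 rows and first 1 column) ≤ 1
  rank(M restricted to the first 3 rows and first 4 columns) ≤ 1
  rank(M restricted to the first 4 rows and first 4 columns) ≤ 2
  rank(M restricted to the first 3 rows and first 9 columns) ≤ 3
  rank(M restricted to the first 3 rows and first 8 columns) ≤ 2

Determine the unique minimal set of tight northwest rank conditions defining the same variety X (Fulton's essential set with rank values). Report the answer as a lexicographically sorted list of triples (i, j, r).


Propagating the 18 rank bounds to every northwest block:

  R[1]: 0  1  1  1  1  1  1  1  1
  R[2]: 0  1  1  1  2  2  2  2  2
  R[3]: 0  1  1  1  2  2  2  2  3
  R[4]: 1  2  2  2  3  3  3  3  4
  R[5]: 1  2  3  3  4  4  4  4  5
  R[6]: 1  2  3  4  5  5  5  5  6
  R[7]: 1  2  3  4  5  5  5  6  7
  R[8]: 1  2  3  4  5  5  6  7  8
  R[9]: 1  2  3  4  5  6  7  8  9

second differences of R give the permutation w = (2, 5, 9, 1, 3, 4, 8, 7, 6).

ℓ(w)=13; the 5 essential cells (i,j,r):

[(3, 1, 0), (3, 4, 1), (3, 8, 2), (7, 7, 5), (8, 6, 5)]


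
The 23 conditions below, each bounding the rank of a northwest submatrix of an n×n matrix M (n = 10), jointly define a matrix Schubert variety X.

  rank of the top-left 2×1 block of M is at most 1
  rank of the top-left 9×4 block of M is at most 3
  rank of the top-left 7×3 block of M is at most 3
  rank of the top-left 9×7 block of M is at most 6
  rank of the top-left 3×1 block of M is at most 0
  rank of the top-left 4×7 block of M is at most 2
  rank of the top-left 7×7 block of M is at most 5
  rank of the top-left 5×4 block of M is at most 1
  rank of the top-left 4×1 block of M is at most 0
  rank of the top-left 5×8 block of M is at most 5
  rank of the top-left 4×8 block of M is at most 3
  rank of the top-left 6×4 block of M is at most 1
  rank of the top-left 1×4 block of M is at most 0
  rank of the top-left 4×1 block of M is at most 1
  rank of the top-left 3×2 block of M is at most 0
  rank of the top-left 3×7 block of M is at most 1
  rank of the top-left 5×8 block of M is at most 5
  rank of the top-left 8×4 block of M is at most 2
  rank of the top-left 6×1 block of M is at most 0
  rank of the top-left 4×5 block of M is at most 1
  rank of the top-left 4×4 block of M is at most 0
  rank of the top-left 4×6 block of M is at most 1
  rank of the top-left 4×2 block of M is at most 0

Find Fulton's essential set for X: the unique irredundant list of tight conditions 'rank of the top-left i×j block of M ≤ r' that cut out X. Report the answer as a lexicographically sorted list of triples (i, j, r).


Recovering R(i,j) via the rank-extension bound from the 23 conditions:

  i=1: 0, 0, 0, 0, 1, 1, 1, 1, 1, 1
  i=2: 0, 0, 0, 0, 1, 1, 1, 2, 2, 2
  i=3: 0, 0, 0, 0, 1, 1, 1, 2, 3, 3
  i=4: 0, 0, 0, 0, 1, 1, 2, 3, 4, 4
  i=5: 0, 1, 1, 1, 2, 2, 3, 4, 5, 5
  i=6: 0, 1, 1, 1, 2, 3, 4, 5, 6, 6
  i=7: 1, 2, 2, 2, 3, 4, 5, 6, 7, 7
  i=8: 1, 2, 2, 2, 3, 4, 5, 6, 7, 8
  i=9: 1, 2, 3, 3, 4, 5, 6, 7, 8, 9
  i=10: 1, 2, 3, 4, 5, 6, 7, 8, 9, 10

so w = (5, 8, 9, 7, 2, 6, 1, 10, 3, 4).

Fulton essential set (6 of the 27 Rothe cells):

[(3, 7, 1), (4, 4, 0), (4, 6, 1), (6, 1, 0), (6, 4, 1), (8, 4, 2)]


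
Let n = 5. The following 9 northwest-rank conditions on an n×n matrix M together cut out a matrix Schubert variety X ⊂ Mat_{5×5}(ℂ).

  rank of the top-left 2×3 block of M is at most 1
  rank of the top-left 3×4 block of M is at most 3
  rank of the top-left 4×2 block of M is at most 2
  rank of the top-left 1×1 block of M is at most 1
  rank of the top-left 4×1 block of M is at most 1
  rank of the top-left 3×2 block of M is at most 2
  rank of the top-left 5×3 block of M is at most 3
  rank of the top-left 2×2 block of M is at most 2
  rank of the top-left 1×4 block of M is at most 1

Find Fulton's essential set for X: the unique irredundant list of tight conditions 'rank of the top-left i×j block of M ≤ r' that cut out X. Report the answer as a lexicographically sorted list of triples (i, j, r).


Recovering R(i,j) via the rank-extension bound from the 9 conditions:

  row 1: 1, 1, 1, 1, 1
  row 2: 1, 1, 1, 2, 2
  row 3: 1, 2, 2, 3, 3
  row 4: 1, 2, 3, 4, 4
  row 5: 1, 2, 3, 4, 5

hence w(1..5) = (1, 4, 2, 3, 5).

1 SE-corner of the 2-cell Rothe diagram gives Ess(w):

[(2, 3, 1)]


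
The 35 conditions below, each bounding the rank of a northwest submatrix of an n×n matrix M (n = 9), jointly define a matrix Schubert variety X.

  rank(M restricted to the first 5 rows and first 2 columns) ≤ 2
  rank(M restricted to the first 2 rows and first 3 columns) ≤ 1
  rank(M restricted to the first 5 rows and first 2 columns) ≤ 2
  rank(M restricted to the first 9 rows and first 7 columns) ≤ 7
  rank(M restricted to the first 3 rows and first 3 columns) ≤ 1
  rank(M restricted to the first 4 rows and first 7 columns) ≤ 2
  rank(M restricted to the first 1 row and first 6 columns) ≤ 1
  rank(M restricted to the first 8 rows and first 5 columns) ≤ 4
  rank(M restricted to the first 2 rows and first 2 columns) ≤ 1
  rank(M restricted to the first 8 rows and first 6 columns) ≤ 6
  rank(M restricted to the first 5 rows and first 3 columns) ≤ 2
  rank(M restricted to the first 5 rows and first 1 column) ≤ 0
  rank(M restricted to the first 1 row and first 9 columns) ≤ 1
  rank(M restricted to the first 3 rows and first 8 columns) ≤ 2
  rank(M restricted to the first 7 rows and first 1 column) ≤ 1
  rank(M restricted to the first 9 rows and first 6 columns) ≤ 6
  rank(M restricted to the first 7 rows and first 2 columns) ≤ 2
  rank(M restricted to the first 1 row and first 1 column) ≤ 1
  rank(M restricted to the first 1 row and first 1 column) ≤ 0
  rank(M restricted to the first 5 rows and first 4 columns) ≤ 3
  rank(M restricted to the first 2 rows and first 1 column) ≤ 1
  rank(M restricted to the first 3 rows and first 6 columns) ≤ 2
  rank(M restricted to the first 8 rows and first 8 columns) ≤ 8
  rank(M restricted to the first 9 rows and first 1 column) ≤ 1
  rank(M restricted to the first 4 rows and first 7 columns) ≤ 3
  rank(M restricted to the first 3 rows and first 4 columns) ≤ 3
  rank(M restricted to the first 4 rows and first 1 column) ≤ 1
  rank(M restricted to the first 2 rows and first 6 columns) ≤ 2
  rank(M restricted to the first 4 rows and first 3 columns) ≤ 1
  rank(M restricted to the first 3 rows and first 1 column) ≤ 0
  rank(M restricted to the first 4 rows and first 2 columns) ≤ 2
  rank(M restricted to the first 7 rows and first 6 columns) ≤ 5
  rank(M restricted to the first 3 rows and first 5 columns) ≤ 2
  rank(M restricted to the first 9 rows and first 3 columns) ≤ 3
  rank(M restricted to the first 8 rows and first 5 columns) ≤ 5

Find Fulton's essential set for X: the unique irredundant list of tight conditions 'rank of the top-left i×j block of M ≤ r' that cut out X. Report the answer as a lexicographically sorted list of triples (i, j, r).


Reconstructing r_w from the 35 given conditions:

  0, 1, 1, 1, 1, 1, 1, 1, 1
  0, 1, 1, 2, 2, 2, 2, 2, 2
  0, 1, 1, 2, 2, 2, 2, 2, 3
  0, 1, 1, 2, 2, 2, 2, 3, 4
  0, 1, 2, 3, 3, 3, 3, 4, 5
  1, 2, 3, 4, 4, 4, 4, 5, 6
  1, 2, 3, 4, 4, 5, 5, 6, 7
  1, 2, 3, 4, 4, 5, 6, 7, 8
  1, 2, 3, 4, 5, 6, 7, 8, 9

the unique w with this rank table is (2, 4, 9, 8, 3, 1, 6, 7, 5).

5 SE-corners of the 17-cell Rothe diagram give Ess(w):

[(3, 8, 2), (4, 3, 1), (4, 7, 2), (5, 1, 0), (8, 5, 4)]


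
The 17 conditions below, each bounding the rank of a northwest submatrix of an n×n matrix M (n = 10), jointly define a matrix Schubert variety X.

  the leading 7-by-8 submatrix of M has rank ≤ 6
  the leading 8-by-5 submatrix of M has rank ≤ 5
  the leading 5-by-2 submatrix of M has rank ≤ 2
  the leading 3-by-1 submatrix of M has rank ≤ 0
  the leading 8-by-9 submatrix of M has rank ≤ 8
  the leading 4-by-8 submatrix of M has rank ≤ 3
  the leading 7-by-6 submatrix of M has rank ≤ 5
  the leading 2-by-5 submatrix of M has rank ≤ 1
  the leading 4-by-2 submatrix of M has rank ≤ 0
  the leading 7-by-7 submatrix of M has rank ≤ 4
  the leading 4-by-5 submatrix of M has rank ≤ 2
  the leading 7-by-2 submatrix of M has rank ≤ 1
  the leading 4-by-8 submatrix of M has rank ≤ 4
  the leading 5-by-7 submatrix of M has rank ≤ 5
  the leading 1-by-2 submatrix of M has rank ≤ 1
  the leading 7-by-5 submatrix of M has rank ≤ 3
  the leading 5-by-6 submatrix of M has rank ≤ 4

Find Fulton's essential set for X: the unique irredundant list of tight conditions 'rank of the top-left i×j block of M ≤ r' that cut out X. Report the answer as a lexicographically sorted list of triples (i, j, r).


Recovering R(i,j) via the rank-extension bound from the 17 conditions:

  row 1: 0 0 1 1 1 1 1 1 1 1
  row 2: 0 0 1 1 1 2 2 2 2 2
  row 3: 0 0 1 2 2 3 3 3 3 3
  row 4: 0 0 1 2 2 3 3 3 4 4
  row 5: 1 1 2 3 3 4 4 4 5 5
  row 6: 1 1 2 3 3 4 4 5 6 6
  row 7: 1 1 2 3 3 4 4 5 6 7
  row 8: 1 2 3 4 4 5 5 6 7 8
  row 9: 1 2 3 4 5 6 6 7 8 9
  row 10: 1 2 3 4 5 6 7 8 9 10

giving w = (3, 6, 4, 9, 1, 8, 10, 2, 5, 7) via Δ²R.

D(w) has 19 cells with 7 SE-corners; essential set:

[(2, 5, 1), (4, 2, 0), (4, 5, 2), (4, 8, 3), (7, 2, 1), (7, 5, 3), (7, 7, 4)]


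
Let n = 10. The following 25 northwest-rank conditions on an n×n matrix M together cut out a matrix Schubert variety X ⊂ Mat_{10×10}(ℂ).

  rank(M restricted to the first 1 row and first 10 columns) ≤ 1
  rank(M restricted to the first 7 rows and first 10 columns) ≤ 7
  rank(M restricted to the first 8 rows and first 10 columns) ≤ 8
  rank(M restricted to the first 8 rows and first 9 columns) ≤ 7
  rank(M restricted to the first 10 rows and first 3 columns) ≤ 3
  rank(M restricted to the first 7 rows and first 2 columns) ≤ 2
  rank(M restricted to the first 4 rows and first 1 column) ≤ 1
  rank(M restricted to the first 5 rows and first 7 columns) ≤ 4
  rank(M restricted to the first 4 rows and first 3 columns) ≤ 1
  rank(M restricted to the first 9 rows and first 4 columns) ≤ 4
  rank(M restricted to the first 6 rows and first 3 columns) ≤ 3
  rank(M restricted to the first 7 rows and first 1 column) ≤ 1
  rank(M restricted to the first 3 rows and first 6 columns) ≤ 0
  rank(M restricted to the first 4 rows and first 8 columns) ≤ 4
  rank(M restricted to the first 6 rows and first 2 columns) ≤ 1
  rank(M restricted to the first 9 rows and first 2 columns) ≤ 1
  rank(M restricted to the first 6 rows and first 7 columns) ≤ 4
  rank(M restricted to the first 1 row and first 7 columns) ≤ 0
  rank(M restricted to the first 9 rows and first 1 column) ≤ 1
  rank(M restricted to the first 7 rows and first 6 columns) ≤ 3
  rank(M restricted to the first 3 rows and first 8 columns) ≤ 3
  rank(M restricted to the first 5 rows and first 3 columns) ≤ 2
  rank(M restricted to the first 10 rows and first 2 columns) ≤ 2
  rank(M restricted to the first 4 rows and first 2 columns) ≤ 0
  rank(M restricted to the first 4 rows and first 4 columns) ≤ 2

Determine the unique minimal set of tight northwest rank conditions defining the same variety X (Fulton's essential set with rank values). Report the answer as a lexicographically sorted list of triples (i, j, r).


The tightest implied rank at each (i,j), from the 25 conditions:

  R[1]: 0 0 0 0 0 0 0 1 1 1
  R[2]: 0 0 0 0 0 0 1 2 2 2
  R[3]: 0 0 0 0 0 0 1 2 3 3
  R[4]: 0 0 1 1 1 1 2 3 4 4
  R[5]: 1 1 2 2 2 2 3 4 5 5
  R[6]: 1 1 2 3 3 3 4 5 6 6
  R[7]: 1 1 2 3 3 3 4 5 6 7
  R[8]: 1 1 2 3 4 4 5 6 7 8
  R[9]: 1 1 2 3 4 5 6 7 8 9
  R[10]: 1 2 3 4 5 6 7 8 9 10

second differences of R give the permutation w = (8, 7, 9, 3, 1, 4, 10, 5, 6, 2).

Rothe diagram D(w) (27 cells), 5 SE-corners (essential conditions):

[(1, 7, 0), (3, 6, 0), (4, 2, 0), (7, 6, 3), (9, 2, 1)]


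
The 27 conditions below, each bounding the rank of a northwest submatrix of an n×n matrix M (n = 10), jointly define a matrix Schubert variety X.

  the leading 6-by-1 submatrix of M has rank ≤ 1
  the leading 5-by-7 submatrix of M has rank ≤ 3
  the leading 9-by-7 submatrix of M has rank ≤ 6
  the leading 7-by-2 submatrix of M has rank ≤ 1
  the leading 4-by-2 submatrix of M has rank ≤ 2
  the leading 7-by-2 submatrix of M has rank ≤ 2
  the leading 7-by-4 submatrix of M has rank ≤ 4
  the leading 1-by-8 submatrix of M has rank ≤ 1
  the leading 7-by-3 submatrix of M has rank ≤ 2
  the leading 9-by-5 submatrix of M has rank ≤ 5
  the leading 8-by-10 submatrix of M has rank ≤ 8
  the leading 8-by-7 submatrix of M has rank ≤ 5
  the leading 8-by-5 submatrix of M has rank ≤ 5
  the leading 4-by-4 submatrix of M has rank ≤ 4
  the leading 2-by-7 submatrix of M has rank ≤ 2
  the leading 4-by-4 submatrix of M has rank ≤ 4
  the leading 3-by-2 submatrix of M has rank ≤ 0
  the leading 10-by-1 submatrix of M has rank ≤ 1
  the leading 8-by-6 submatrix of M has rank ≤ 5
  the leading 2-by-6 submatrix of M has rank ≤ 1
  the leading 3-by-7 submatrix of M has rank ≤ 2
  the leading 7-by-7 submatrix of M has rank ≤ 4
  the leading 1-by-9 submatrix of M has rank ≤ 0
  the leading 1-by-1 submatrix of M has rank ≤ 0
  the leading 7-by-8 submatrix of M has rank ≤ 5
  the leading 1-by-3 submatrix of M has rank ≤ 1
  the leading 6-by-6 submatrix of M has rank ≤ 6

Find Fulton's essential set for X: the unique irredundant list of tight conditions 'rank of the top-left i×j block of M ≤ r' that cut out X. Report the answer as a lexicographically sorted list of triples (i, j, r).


Computing R[i][j] = min implied NW-rank bound (n=10, 27 conditions):

  0  0  0  0  0  0  0  0  0  1
  0  0  1  1  1  1  1  1  1  2
  0  0  1  2  2  2  2  2  2  3
  1  1  2  3  3  3  3  3  3  4
  1  1  2  3  3  3  3  4  4  5
  1  1  2  3  4  4  4  5  5  6
  1  1  2  3  4  4  4  5  6  7
  1  2  3  4  5  5  5  6  7  8
  1  2  3  4  5  6  6  7  8  9
  1  2  3  4  5  6  7  8  9  10

second differences of R give the permutation w = (10, 3, 4, 1, 8, 5, 9, 2, 6, 7).

ℓ(w)=21; the 5 essential cells (i,j,r):

[(1, 9, 0), (3, 2, 0), (5, 7, 3), (7, 2, 1), (7, 7, 4)]


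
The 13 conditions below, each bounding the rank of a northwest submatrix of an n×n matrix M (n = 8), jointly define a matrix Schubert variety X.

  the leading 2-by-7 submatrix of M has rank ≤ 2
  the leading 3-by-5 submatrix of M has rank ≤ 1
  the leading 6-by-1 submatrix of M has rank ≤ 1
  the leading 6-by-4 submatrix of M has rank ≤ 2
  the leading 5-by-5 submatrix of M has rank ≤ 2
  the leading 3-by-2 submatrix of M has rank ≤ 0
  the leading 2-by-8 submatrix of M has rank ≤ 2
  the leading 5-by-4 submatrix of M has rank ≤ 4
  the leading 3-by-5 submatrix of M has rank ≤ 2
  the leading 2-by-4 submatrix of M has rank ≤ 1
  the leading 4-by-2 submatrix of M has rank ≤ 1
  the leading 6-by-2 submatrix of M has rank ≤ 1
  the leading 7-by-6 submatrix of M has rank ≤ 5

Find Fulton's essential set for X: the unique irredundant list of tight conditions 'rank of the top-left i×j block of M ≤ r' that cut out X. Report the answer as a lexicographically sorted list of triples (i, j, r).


Computing R[i][j] = min implied NW-rank bound (n=8, 13 conditions):

  R[1]: 0 0 1 1 1 1 1 1
  R[2]: 0 0 1 1 1 2 2 2
  R[3]: 0 0 1 1 1 2 3 3
  R[4]: 1 1 2 2 2 3 4 4
  R[5]: 1 1 2 2 2 3 4 5
  R[6]: 1 1 2 2 3 4 5 6
  R[7]: 1 2 3 3 4 5 6 7
  R[8]: 1 2 3 4 5 6 7 8

second differences of R give the permutation w = (3, 6, 7, 1, 8, 5, 2, 4).

Fulton essential set (5 of the 15 Rothe cells):

[(3, 2, 0), (3, 5, 1), (5, 5, 2), (6, 2, 1), (6, 4, 2)]


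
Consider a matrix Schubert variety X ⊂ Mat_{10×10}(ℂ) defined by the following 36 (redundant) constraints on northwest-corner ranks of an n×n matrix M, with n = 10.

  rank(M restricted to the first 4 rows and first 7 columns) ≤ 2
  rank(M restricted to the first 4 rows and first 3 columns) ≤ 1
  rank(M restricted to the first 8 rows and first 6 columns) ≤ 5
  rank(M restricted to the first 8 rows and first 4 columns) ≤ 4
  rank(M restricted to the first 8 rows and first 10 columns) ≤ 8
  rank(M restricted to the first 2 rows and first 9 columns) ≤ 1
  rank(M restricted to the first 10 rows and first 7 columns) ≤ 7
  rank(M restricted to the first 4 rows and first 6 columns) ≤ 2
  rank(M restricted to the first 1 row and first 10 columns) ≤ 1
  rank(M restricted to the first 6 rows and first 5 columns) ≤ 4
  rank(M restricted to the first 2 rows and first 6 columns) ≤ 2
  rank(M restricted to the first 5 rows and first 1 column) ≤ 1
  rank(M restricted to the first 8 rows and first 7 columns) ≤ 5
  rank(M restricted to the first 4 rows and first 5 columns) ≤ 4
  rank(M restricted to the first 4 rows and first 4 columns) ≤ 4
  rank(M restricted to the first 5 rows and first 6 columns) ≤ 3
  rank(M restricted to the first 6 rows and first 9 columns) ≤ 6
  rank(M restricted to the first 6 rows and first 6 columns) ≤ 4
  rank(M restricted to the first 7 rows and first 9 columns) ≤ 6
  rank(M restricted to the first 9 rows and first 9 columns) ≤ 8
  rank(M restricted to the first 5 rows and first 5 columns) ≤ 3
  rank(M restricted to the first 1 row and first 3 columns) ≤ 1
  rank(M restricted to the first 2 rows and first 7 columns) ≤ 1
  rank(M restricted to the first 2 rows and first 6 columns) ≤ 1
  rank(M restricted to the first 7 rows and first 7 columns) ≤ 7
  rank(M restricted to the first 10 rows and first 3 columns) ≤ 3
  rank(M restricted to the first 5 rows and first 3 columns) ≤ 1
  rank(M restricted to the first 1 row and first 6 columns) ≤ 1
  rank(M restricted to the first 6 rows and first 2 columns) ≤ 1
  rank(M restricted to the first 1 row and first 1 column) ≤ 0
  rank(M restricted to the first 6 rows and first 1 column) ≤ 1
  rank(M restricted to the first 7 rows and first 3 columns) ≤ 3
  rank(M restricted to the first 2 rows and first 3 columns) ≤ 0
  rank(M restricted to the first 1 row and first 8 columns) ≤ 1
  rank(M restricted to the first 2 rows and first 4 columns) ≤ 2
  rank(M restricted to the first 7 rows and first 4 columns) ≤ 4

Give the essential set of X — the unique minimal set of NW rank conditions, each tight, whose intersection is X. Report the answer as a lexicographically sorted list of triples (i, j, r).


Rank table r_w(10×10) implied by the 36 constraints:

  R[1]: 0, 0, 0, 1, 1, 1, 1, 1, 1, 1
  R[2]: 0, 0, 0, 1, 1, 1, 1, 1, 1, 2
  R[3]: 1, 1, 1, 2, 2, 2, 2, 2, 2, 3
  R[4]: 1, 1, 1, 2, 2, 2, 2, 3, 3, 4
  R[5]: 1, 1, 1, 2, 3, 3, 3, 4, 4, 5
  R[6]: 1, 1, 2, 3, 4, 4, 4, 5, 5, 6
  R[7]: 1, 2, 3, 4, 5, 5, 5, 6, 6, 7
  R[8]: 1, 2, 3, 4, 5, 5, 5, 6, 7, 8
  R[9]: 1, 2, 3, 4, 5, 6, 6, 7, 8, 9
  R[10]: 1, 2, 3, 4, 5, 6, 7, 8, 9, 10

giving w = (4, 10, 1, 8, 5, 3, 2, 9, 6, 7) via Δ²R.

|D(w)|=21, |Ess(w)|=6:

[(2, 3, 0), (2, 9, 1), (4, 7, 2), (5, 3, 1), (6, 2, 1), (8, 7, 5)]


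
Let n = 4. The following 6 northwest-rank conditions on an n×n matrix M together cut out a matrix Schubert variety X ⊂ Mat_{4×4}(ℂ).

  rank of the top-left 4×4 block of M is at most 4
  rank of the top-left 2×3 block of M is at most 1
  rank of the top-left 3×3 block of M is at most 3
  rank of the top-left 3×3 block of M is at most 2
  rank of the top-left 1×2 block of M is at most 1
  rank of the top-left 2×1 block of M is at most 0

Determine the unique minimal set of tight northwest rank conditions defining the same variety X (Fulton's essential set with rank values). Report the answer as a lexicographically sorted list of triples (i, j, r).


Recovering R(i,j) via the rank-extension bound from the 6 conditions:

  0 | 1 | 1 | 1
  0 | 1 | 1 | 2
  1 | 2 | 2 | 3
  1 | 2 | 3 | 4

reading off 1-entries of Δ²R: w = (2, 4, 1, 3).

Fulton essential set (2 of the 3 Rothe cells):

[(2, 1, 0), (2, 3, 1)]


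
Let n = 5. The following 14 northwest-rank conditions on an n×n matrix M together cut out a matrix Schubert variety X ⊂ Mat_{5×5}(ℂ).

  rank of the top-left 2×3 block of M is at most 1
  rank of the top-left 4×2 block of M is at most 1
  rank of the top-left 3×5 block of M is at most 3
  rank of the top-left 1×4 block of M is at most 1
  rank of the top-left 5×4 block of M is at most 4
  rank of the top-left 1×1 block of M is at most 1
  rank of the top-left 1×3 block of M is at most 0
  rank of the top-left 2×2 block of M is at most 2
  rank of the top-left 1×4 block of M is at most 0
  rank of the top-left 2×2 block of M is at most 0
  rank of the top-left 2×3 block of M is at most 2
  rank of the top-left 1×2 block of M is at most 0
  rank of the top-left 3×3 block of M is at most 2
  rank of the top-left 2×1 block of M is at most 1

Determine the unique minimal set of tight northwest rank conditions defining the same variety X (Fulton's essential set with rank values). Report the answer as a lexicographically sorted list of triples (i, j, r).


Rank table r_w(5×5) implied by the 14 constraints:

  R[1]: 0, 0, 0, 0, 1
  R[2]: 0, 0, 1, 1, 2
  R[3]: 1, 1, 2, 2, 3
  R[4]: 1, 1, 2, 3, 4
  R[5]: 1, 2, 3, 4, 5

the unique w with this rank table is (5, 3, 1, 4, 2).

Rothe diagram D(w) (7 cells), 3 SE-corners (essential conditions):

[(1, 4, 0), (2, 2, 0), (4, 2, 1)]


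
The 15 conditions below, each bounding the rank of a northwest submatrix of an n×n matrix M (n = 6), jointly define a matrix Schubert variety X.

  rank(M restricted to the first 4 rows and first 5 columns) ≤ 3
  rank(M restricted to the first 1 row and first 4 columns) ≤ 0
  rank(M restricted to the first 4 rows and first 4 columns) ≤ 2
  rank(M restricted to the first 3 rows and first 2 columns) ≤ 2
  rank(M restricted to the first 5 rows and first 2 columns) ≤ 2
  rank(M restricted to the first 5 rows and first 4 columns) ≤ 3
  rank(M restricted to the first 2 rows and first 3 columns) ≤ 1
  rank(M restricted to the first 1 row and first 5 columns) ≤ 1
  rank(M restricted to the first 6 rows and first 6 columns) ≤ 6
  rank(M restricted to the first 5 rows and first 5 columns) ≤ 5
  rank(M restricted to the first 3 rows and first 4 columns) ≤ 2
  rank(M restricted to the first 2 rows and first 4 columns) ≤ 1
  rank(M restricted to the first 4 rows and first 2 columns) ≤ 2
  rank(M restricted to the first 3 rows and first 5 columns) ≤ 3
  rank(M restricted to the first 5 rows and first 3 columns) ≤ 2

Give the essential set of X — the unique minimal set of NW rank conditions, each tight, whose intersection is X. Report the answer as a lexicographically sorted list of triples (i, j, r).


The tightest implied rank at each (i,j), from the 15 conditions:

  0 | 0 | 0 | 0 | 1 | 1
  1 | 1 | 1 | 1 | 2 | 2
  1 | 2 | 2 | 2 | 3 | 3
  1 | 2 | 2 | 2 | 3 | 4
  1 | 2 | 2 | 3 | 4 | 5
  1 | 2 | 3 | 4 | 5 | 6

the unique w with this rank table is (5, 1, 2, 6, 4, 3).

3 SE-corners of the 7-cell Rothe diagram give Ess(w):

[(1, 4, 0), (4, 4, 2), (5, 3, 2)]


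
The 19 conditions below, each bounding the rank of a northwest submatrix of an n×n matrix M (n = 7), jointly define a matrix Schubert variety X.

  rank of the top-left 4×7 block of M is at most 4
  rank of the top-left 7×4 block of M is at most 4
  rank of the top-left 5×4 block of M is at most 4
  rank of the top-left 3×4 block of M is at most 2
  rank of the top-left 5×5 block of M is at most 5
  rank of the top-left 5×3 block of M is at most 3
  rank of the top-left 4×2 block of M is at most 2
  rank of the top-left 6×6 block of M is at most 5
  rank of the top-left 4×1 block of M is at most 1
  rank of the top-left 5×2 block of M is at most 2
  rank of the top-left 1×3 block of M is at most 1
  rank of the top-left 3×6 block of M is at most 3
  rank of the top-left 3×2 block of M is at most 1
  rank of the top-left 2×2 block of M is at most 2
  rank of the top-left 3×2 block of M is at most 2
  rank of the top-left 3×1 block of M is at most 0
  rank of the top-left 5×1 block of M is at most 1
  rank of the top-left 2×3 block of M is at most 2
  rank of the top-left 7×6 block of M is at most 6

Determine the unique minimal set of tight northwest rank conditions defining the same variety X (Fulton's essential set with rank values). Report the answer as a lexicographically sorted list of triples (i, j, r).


Rank table r_w(7×7) implied by the 19 constraints:

  R[1]: 0, 1, 1, 1, 1, 1, 1
  R[2]: 0, 1, 2, 2, 2, 2, 2
  R[3]: 0, 1, 2, 2, 3, 3, 3
  R[4]: 1, 2, 3, 3, 4, 4, 4
  R[5]: 1, 2, 3, 4, 5, 5, 5
  R[6]: 1, 2, 3, 4, 5, 5, 6
  R[7]: 1, 2, 3, 4, 5, 6, 7

hence w(1..7) = (2, 3, 5, 1, 4, 7, 6).

|D(w)|=5, |Ess(w)|=3:

[(3, 1, 0), (3, 4, 2), (6, 6, 5)]


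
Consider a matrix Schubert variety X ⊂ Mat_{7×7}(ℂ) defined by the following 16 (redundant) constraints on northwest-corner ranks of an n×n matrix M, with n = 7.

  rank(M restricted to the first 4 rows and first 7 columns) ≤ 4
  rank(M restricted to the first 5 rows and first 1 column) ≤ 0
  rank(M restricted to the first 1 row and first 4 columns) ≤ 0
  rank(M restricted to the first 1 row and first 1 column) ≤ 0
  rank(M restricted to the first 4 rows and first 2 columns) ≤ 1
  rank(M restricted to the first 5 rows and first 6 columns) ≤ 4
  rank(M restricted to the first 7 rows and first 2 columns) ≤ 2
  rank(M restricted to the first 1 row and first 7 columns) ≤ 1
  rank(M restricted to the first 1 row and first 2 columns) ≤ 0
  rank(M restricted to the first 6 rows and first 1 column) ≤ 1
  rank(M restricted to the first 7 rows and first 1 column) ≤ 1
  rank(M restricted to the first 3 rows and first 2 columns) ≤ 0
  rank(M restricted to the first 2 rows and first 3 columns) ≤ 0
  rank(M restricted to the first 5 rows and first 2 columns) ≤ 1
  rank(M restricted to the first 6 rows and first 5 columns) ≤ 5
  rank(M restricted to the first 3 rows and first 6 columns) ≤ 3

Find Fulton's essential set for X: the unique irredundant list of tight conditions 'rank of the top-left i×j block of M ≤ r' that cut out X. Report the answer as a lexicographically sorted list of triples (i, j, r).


Rank table r_w(7×7) implied by the 16 constraints:

  row 1: 0, 0, 0, 0, 1, 1, 1
  row 2: 0, 0, 0, 1, 2, 2, 2
  row 3: 0, 0, 1, 2, 3, 3, 3
  row 4: 0, 1, 2, 3, 4, 4, 4
  row 5: 0, 1, 2, 3, 4, 4, 5
  row 6: 1, 2, 3, 4, 5, 5, 6
  row 7: 1, 2, 3, 4, 5, 6, 7

so w = (5, 4, 3, 2, 7, 1, 6).

D(w) has 12 cells with 5 SE-corners; essential set:

[(1, 4, 0), (2, 3, 0), (3, 2, 0), (5, 1, 0), (5, 6, 4)]


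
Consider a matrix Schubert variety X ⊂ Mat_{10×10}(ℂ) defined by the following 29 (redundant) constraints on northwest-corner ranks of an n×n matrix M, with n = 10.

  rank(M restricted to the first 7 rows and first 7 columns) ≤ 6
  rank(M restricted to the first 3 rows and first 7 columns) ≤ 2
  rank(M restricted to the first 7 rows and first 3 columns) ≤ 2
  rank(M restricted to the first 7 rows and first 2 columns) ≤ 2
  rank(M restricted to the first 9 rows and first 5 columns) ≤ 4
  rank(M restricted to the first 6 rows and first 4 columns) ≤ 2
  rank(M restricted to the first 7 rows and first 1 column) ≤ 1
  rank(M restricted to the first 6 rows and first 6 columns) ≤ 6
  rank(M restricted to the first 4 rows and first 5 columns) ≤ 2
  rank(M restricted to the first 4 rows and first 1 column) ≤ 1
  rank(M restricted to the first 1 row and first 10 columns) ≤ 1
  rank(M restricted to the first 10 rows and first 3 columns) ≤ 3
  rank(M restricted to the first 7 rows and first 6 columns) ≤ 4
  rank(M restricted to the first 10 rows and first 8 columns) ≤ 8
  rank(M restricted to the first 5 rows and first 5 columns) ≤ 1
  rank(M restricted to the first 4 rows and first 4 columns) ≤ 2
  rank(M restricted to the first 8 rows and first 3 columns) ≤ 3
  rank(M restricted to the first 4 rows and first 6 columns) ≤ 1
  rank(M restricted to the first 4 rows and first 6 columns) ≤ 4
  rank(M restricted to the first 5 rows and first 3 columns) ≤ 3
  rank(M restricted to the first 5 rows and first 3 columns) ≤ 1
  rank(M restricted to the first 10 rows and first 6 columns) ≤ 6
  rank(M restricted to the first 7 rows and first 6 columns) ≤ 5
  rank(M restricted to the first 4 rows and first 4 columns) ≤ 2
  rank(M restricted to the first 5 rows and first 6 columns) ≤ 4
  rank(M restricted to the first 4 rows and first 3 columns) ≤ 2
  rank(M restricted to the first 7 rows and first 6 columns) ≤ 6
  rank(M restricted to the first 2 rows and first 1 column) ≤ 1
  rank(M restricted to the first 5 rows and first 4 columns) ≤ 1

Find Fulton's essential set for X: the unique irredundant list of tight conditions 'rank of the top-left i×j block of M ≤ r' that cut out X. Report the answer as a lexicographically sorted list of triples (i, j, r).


The tightest implied rank at each (i,j), from the 29 conditions:

  R[1]: 1 | 1 | 1 | 1 | 1 | 1 | 1 | 1 | 1 | 1
  R[2]: 1 | 1 | 1 | 1 | 1 | 1 | 2 | 2 | 2 | 2
  R[3]: 1 | 1 | 1 | 1 | 1 | 1 | 2 | 3 | 3 | 3
  R[4]: 1 | 1 | 1 | 1 | 1 | 1 | 2 | 3 | 4 | 4
  R[5]: 1 | 1 | 1 | 1 | 1 | 2 | 3 | 4 | 5 | 5
  R[6]: 1 | 2 | 2 | 2 | 2 | 3 | 4 | 5 | 6 | 6
  R[7]: 1 | 2 | 2 | 3 | 3 | 4 | 5 | 6 | 7 | 7
  R[8]: 1 | 2 | 3 | 4 | 4 | 5 | 6 | 7 | 8 | 8
  R[9]: 1 | 2 | 3 | 4 | 4 | 5 | 6 | 7 | 8 | 9
  R[10]: 1 | 2 | 3 | 4 | 5 | 6 | 7 | 8 | 9 | 10

second differences of R give the permutation w = (1, 7, 8, 9, 6, 2, 4, 3, 10, 5).

Rothe diagram D(w) (21 cells), 4 SE-corners (essential conditions):

[(4, 6, 1), (5, 5, 1), (7, 3, 2), (9, 5, 4)]


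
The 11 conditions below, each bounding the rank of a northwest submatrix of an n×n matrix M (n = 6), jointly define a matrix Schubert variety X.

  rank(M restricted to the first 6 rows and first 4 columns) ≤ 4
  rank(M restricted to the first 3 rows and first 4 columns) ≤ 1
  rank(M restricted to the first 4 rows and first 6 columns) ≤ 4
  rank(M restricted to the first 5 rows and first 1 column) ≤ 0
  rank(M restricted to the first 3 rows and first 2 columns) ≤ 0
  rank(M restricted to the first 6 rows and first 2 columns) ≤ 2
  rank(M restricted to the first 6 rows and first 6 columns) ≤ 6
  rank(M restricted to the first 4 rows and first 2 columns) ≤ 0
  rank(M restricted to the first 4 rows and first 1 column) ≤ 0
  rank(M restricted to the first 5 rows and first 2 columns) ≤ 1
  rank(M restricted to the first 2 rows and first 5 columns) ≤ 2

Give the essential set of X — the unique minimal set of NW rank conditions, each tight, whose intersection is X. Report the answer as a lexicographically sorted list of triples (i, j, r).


Propagating the 11 rank bounds to every northwest block:

  i=1: 0 0 1 1 1 1
  i=2: 0 0 1 1 2 2
  i=3: 0 0 1 1 2 3
  i=4: 0 0 1 2 3 4
  i=5: 0 1 2 3 4 5
  i=6: 1 2 3 4 5 6

hence w(1..6) = (3, 5, 6, 4, 2, 1).

3 SE-corners of the 11-cell Rothe diagram give Ess(w):

[(3, 4, 1), (4, 2, 0), (5, 1, 0)]


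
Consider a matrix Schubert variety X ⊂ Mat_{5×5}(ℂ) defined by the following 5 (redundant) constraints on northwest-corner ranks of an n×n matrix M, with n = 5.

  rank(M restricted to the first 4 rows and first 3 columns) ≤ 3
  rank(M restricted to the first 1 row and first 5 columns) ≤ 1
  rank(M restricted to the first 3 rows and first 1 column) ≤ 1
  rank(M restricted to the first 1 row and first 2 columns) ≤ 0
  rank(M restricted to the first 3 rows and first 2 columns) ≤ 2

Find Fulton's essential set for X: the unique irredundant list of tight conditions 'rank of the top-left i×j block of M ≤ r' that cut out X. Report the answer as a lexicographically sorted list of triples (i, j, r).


Propagating the 5 rank bounds to every northwest block:

  i=1: 0  0  1  1  1
  i=2: 1  1  2  2  2
  i=3: 1  2  3  3  3
  i=4: 1  2  3  4  4
  i=5: 1  2  3  4  5

the unique w with this rank table is (3, 1, 2, 4, 5).

ℓ(w)=2; the 1 essential cell (i,j,r):

[(1, 2, 0)]


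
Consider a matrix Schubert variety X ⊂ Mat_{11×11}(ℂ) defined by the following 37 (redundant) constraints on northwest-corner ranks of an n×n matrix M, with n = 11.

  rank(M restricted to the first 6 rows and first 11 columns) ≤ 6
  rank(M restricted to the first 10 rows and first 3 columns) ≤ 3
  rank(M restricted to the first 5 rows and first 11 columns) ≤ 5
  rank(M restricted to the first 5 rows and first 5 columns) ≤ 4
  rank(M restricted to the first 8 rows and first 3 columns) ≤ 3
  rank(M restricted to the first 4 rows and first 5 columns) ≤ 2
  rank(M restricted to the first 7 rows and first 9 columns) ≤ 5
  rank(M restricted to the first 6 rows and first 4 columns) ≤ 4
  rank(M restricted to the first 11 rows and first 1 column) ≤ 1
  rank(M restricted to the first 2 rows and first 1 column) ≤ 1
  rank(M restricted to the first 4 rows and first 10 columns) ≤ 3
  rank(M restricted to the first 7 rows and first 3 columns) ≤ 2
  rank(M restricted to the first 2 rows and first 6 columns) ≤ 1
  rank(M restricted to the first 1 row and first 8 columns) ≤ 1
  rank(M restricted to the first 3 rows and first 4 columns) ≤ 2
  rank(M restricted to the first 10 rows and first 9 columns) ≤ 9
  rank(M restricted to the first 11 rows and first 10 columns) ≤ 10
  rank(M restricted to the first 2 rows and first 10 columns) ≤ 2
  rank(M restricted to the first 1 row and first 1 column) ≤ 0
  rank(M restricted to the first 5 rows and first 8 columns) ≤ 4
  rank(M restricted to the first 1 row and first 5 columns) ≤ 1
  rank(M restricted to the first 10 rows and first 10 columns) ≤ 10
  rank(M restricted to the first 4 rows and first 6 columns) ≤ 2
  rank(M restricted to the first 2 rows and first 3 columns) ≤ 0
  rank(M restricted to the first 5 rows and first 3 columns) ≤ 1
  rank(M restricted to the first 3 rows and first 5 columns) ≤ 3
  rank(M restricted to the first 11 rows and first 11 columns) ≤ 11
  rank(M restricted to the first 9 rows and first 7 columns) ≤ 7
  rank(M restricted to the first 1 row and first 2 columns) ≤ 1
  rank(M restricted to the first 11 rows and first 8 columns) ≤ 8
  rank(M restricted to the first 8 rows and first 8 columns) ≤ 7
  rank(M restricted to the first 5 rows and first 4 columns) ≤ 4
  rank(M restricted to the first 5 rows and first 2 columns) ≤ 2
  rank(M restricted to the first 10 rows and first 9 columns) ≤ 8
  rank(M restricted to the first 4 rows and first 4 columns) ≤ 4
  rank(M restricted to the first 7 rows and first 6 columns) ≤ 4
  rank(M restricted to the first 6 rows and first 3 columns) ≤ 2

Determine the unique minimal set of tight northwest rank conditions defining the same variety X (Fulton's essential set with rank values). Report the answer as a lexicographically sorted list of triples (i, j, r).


The tightest implied rank at each (i,j), from the 37 conditions:

  0 0 0 1 1 1 1 1 1 1 1
  0 0 0 1 1 1 2 2 2 2 2
  1 1 1 2 2 2 3 3 3 3 3
  1 1 1 2 2 2 3 3 3 3 4
  1 1 1 2 3 3 4 4 4 4 5
  1 2 2 3 4 4 5 5 5 5 6
  1 2 2 3 4 4 5 5 5 6 7
  1 2 3 4 5 5 6 6 6 7 8
  1 2 3 4 5 6 7 7 7 8 9
  1 2 3 4 5 6 7 8 8 9 10
  1 2 3 4 5 6 7 8 9 10 11

hence w(1..11) = (4, 7, 1, 11, 5, 2, 10, 3, 6, 8, 9).

Fulton essential set (8 of the 21 Rothe cells):

[(2, 3, 0), (2, 6, 1), (4, 6, 2), (4, 10, 3), (5, 3, 1), (7, 3, 2), (7, 6, 4), (7, 9, 5)]
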